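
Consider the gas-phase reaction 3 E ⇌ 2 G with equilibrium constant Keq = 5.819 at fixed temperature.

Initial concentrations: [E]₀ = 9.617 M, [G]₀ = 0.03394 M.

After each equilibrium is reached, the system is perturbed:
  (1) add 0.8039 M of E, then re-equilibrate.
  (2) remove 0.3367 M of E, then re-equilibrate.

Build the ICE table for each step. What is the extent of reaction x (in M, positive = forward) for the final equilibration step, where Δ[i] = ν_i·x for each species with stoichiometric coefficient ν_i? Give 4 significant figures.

x = -0.09859 M

Q₀ = 1.2951e-06 vs Keq = 5.819 ⇒ Q<K, forward
Step 1:
                   E          G
  init         9.617    0.03394
  Δ           -7.923      5.282
  eq           1.694      5.316
  solve Keq expr → x = 2.641; check Q = 5.819
Then add 0.8039 M of E.
Step 2:
                   E          G
  init         2.497      5.316
  Δ          -0.7054     0.4703
  eq           1.792      5.787
  solve Keq expr → x = 0.2351; check Q = 5.819
Then remove 0.3367 M of E.
Step 3:
                   E          G
  init         1.455      5.787
  Δ           0.2958    -0.1972
  eq           1.751      5.589
  solve Keq expr → x = -0.09859; check Q = 5.819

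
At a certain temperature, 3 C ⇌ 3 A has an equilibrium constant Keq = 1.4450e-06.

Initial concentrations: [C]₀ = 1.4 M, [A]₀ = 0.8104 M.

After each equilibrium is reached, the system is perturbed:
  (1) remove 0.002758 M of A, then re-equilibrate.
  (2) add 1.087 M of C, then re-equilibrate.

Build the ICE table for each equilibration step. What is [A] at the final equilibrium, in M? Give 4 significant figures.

Q₀ = 0.194 vs Keq = 1.4450e-06 ⇒ Q>K, reverse
Step 1:
                   C          A
  init           1.4     0.8104
  Δ           0.7857    -0.7857
  eq           2.186    0.02471
  solve Keq expr → x = -0.2619; check Q = 1.4450e-06
Then remove 0.002758 M of A.
Step 2:
                   C          A
  init         2.186    0.02195
  Δ        -0.002727   0.002727
  eq           2.183    0.02468
  solve Keq expr → x = 9.0906e-04; check Q = 1.4450e-06
Then add 1.087 M of C.
Step 3:
                   C          A
  init          3.27    0.02468
  Δ         -0.01215    0.01215
  eq           3.258    0.03683
  solve Keq expr → x = 0.004051; check Q = 1.4450e-06

[A]_eq = 0.03683 M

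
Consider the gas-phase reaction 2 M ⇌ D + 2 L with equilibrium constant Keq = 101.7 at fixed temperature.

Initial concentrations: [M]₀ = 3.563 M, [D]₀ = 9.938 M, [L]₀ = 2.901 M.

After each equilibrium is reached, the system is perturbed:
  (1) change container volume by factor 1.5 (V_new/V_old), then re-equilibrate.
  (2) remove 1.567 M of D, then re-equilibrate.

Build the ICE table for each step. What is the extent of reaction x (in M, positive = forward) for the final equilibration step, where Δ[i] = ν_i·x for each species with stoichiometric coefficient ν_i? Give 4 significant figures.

x = 0.04045 M

Q₀ = 6.588 vs Keq = 101.7 ⇒ Q<K, forward
Step 1:
                  M         D         L
  init        3.563     9.938     2.901
  Δ          -1.968    0.9838     1.968
  eq          1.595     10.92     4.869
  solve Keq expr → x = 0.9838; check Q = 101.7
Then change container volume by factor 1.5 (V_new/V_old).
Step 2:
                  M         D         L
  init        1.064     7.281     3.246
  Δ         -0.1503   0.07515    0.1503
  eq         0.9133     7.356     3.396
  solve Keq expr → x = 0.07515; check Q = 101.7
Then remove 1.567 M of D.
Step 3:
                  M         D         L
  init       0.9133     5.789     3.396
  Δ         -0.0809   0.04045    0.0809
  eq         0.8324      5.83     3.477
  solve Keq expr → x = 0.04045; check Q = 101.7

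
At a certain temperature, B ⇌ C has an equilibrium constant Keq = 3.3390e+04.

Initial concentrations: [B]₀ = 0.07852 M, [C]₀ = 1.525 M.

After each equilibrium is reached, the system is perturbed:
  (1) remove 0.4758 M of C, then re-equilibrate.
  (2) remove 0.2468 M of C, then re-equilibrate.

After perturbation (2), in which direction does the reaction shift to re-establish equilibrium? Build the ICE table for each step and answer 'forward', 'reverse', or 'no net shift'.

Direction: forward

Q₀ = 19.42 vs Keq = 3.3390e+04 ⇒ Q<K, forward
Step 1:
                   B          C
  Initial    0.07852      1.525
  Change    -0.07847    0.07847
  Equil   4.8023e-05      1.603
  solve Keq expr → x = 0.07847; check Q = 3.3390e+04
Then remove 0.4758 M of C.
Step 2:
                   B          C
  Initial 4.8023e-05      1.128
  Change  -1.4249e-05 1.4249e-05
  Equil   3.3773e-05      1.128
  solve Keq expr → x = 1.4249e-05; check Q = 3.3390e+04
Then remove 0.2468 M of C.
Step 3:
                   B          C
  Initial 3.3773e-05     0.8809
  Change  -7.3912e-06 7.3912e-06
  Equil   2.6382e-05     0.8809
  solve Keq expr → x = 7.3912e-06; check Q = 3.3390e+04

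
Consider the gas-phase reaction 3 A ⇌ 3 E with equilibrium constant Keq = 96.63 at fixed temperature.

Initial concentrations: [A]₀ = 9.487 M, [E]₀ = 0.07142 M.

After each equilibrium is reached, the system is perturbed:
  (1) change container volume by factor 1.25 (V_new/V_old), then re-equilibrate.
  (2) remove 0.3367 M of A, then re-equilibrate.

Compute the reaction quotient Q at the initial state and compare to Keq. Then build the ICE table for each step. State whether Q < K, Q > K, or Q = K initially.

Q₀ = 4.2665e-07; Q < K (proceeds forward)

Q₀ = 4.2665e-07 vs Keq = 96.63 ⇒ Q<K, forward
Step 1:
                   A          E
  Initial      9.487    0.07142
  Change      -7.777      7.777
  Equil         1.71      7.848
  solve Keq expr → x = 2.592; check Q = 96.63
Then change container volume by factor 1.25 (V_new/V_old).
Step 2:
                   A          E
  Initial      1.368      6.279
  Change           0          0
  Equil        1.368      6.279
  solve Keq expr → x = 0; check Q = 96.63
Then remove 0.3367 M of A.
Step 3:
                   A          E
  Initial      1.032      6.279
  Change      0.2765    -0.2765
  Equil        1.308      6.002
  solve Keq expr → x = -0.09215; check Q = 96.63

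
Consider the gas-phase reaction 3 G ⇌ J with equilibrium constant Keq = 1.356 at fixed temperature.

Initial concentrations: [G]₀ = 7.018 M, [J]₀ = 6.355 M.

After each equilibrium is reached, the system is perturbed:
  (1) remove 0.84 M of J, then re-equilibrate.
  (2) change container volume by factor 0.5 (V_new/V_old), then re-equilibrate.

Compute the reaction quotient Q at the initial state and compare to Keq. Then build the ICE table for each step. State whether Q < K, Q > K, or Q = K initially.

Q₀ = 0.01839; Q < K (proceeds forward)

Q₀ = 0.01839 vs Keq = 1.356 ⇒ Q<K, forward
Step 1:
                  G         J
  I           7.018     6.355
  C          -5.204     1.735
  E           1.814      8.09
  solve Keq expr → x = 1.735; check Q = 1.356
Then remove 0.84 M of J.
Step 2:
                  G         J
  I           1.814      7.25
  C        -0.06338   0.02113
  E            1.75     7.271
  solve Keq expr → x = 0.02113; check Q = 1.356
Then change container volume by factor 0.5 (V_new/V_old).
Step 3:
                  G         J
  I           3.501     14.54
  C          -1.274    0.4247
  E           2.226     14.97
  solve Keq expr → x = 0.4247; check Q = 1.356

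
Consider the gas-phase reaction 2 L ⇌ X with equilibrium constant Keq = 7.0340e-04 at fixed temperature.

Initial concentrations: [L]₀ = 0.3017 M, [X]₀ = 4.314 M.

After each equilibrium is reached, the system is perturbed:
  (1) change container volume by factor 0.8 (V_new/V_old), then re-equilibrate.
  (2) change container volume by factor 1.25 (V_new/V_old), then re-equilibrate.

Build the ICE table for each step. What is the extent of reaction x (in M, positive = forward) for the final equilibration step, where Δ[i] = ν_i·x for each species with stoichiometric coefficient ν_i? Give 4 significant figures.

x = -0.01327 M

Q₀ = 47.39 vs Keq = 7.0340e-04 ⇒ Q>K, reverse
Step 1:
                  L         X
  I          0.3017     4.314
  C           8.519    -4.259
  E            8.82   0.05472
  solve Keq expr → x = -4.259; check Q = 7.0340e-04
Then change container volume by factor 0.8 (V_new/V_old).
Step 2:
                  L         X
  I           11.03    0.0684
  C        -0.03317   0.01659
  E           10.99   0.08499
  solve Keq expr → x = 0.01659; check Q = 7.0340e-04
Then change container volume by factor 1.25 (V_new/V_old).
Step 3:
                  L         X
  I           8.794   0.06799
  C         0.02654  -0.01327
  E            8.82   0.05472
  solve Keq expr → x = -0.01327; check Q = 7.0340e-04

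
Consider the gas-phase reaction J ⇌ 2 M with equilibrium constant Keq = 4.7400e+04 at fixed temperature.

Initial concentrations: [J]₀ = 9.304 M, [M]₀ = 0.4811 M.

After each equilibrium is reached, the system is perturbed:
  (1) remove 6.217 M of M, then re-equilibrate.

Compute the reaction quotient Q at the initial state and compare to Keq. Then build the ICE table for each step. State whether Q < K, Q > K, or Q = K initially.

Q₀ = 0.02488; Q < K (proceeds forward)

Q₀ = 0.02488 vs Keq = 4.7400e+04 ⇒ Q<K, forward
Step 1:
                    J           M
  init          9.304      0.4811
  Δ            -9.296       18.59
  eq         0.007675       19.07
  solve Keq expr → x = 9.296; check Q = 4.7400e+04
Then remove 6.217 M of M.
Step 2:
                    J           M
  init       0.007675       12.86
  Δ         -0.004183    0.008367
  eq         0.003492       12.87
  solve Keq expr → x = 0.004183; check Q = 4.7400e+04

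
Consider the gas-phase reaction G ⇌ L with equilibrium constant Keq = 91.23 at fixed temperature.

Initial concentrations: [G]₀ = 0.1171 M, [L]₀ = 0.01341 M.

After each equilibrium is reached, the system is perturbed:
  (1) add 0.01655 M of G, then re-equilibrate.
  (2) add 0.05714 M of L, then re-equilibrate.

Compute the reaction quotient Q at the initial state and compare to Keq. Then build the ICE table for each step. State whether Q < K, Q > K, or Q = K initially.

Q₀ = 0.1145 vs Keq = 91.23 ⇒ Q<K, forward
Step 1:
                  G         L
  Initial    0.1171   0.01341
  Change    -0.1157    0.1157
  Equil    0.001415    0.1291
  solve Keq expr → x = 0.1157; check Q = 91.23
Then add 0.01655 M of G.
Step 2:
                  G         L
  Initial   0.01797    0.1291
  Change   -0.01637   0.01637
  Equil    0.001594    0.1455
  solve Keq expr → x = 0.01637; check Q = 91.23
Then add 0.05714 M of L.
Step 3:
                  G         L
  Initial  0.001594    0.2026
  Change  6.1954e-04 -6.1954e-04
  Equil    0.002214     0.202
  solve Keq expr → x = -6.1954e-04; check Q = 91.23

Q₀ = 0.1145; Q < K (proceeds forward)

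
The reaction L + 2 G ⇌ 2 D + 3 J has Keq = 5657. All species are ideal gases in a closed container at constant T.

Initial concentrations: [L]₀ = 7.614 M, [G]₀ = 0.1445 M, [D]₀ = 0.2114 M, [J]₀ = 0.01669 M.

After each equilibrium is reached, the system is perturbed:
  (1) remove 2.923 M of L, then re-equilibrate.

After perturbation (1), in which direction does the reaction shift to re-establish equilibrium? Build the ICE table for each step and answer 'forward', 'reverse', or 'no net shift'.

Direction: reverse

Q₀ = 1.3069e-06 vs Keq = 5657 ⇒ Q<K, forward
Step 1:
                    L           G           D           J
  init          7.614      0.1445      0.2114     0.01669
  Δ          -0.07215     -0.1443      0.1443      0.2165
  eq            7.542  1.9387e-04      0.3557      0.2331
  solve Keq expr → x = 0.07215; check Q = 5657
Then remove 2.923 M of L.
Step 2:
                    L           G           D           J
  init          4.619  1.9387e-04      0.3557      0.2331
  Δ        2.6848e-05  5.3696e-05 -5.3696e-05 -8.0544e-05
  eq            4.619  2.4757e-04      0.3557      0.2331
  solve Keq expr → x = -2.6848e-05; check Q = 5657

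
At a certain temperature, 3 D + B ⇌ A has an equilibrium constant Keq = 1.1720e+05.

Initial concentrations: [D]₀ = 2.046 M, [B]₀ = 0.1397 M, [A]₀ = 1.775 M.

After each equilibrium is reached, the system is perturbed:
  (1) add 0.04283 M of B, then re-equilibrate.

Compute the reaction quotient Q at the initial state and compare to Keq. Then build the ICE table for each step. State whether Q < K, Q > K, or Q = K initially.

Q₀ = 1.483 vs Keq = 1.1720e+05 ⇒ Q<K, forward
Step 1:
                   D          B          A
  I            2.046     0.1397      1.775
  C          -0.4191    -0.1397     0.1397
  E            1.627 3.7939e-06      1.915
  solve Keq expr → x = 0.1397; check Q = 1.1720e+05
Then add 0.04283 M of B.
Step 2:
                   D          B          A
  I            1.627    0.04283      1.915
  C          -0.1285   -0.04283    0.04283
  E            1.498 4.9645e-06      1.958
  solve Keq expr → x = 0.04283; check Q = 1.1720e+05

Q₀ = 1.483; Q < K (proceeds forward)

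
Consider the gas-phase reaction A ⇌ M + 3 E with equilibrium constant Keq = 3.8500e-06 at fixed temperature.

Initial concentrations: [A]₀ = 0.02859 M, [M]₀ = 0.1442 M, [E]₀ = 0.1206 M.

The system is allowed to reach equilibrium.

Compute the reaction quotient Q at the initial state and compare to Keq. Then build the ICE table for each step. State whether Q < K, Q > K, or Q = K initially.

Q₀ = 0.008847; Q > K (proceeds reverse)

Q₀ = 0.008847 vs Keq = 3.8500e-06 ⇒ Q>K, reverse
Step 1:
                   A          M          E
  Initial    0.02859     0.1442     0.1206
  Change     0.03581   -0.03581    -0.1074
  Equil       0.0644     0.1084    0.01318
  solve Keq expr → x = -0.03581; check Q = 3.8500e-06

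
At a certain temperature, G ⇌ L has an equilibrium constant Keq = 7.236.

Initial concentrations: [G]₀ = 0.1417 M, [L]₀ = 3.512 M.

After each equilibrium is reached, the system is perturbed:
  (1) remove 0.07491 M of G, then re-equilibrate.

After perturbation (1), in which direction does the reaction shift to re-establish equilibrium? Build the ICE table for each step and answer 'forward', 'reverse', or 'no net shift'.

Q₀ = 24.78 vs Keq = 7.236 ⇒ Q>K, reverse
Step 1:
                   G          L
  I           0.1417      3.512
  C           0.3019    -0.3019
  E           0.4436       3.21
  solve Keq expr → x = -0.3019; check Q = 7.236
Then remove 0.07491 M of G.
Step 2:
                   G          L
  I           0.3687       3.21
  C          0.06581   -0.06581
  E           0.4345      3.144
  solve Keq expr → x = -0.06581; check Q = 7.236

Direction: reverse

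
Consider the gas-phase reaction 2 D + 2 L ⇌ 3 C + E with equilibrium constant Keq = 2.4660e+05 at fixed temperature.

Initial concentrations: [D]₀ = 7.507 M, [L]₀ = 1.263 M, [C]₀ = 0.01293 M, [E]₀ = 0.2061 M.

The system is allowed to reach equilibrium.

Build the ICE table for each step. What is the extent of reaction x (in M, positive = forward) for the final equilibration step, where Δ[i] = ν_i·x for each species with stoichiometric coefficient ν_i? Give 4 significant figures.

Q₀ = 4.9560e-09 vs Keq = 2.4660e+05 ⇒ Q<K, forward
Step 1:
                   D          L          C          E
  Initial      7.507      1.263    0.01293     0.2061
  Change      -1.262     -1.262      1.893     0.6311
  Equil        6.245 7.7657e-04      1.906     0.8372
  solve Keq expr → x = 0.6311; check Q = 2.4660e+05

x = 0.6311 M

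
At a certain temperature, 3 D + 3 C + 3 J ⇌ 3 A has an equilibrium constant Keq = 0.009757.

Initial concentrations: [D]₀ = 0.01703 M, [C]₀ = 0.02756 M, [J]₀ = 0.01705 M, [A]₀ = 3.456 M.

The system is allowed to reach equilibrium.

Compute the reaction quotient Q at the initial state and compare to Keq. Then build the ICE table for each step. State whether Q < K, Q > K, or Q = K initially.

Q₀ = 8.0550e+16; Q > K (proceeds reverse)

Q₀ = 8.0550e+16 vs Keq = 0.009757 ⇒ Q>K, reverse
Step 1:
                   D          C          J          A
  I          0.01703    0.02756    0.01705      3.456
  C            1.913      1.913      1.913     -1.913
  E             1.93       1.94       1.93      1.543
  solve Keq expr → x = -0.6375; check Q = 0.009757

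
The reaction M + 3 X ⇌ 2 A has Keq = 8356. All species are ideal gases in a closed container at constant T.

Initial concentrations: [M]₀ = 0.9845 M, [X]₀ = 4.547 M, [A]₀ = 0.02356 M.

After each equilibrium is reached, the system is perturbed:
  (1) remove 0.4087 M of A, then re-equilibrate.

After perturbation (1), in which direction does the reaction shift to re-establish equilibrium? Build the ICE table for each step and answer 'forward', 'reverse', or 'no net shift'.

Direction: forward

Q₀ = 5.9974e-06 vs Keq = 8356 ⇒ Q<K, forward
Step 1:
                   M          X          A
  Initial     0.9845      4.547    0.02356
  Change     -0.9844     -2.953      1.969
  Equil   1.1732e-04      1.594      1.992
  solve Keq expr → x = 0.9844; check Q = 8356
Then remove 0.4087 M of A.
Step 2:
                   M          X          A
  Initial 1.1732e-04      1.594      1.584
  Change  -4.3171e-05 -1.2951e-04 8.6342e-05
  Equil   7.4151e-05      1.594      1.584
  solve Keq expr → x = 4.3171e-05; check Q = 8356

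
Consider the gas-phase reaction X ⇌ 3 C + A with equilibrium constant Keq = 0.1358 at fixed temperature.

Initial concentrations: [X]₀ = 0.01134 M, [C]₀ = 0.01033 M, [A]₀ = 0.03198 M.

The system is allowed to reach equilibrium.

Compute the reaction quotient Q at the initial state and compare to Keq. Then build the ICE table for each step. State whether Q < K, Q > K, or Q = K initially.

Q₀ = 3.1086e-06 vs Keq = 0.1358 ⇒ Q<K, forward
Step 1:
                   X          C          A
  init       0.01134    0.01033    0.03198
  Δ         -0.01131    0.03394    0.01131
  eq      2.7654e-05    0.04427    0.04329
  solve Keq expr → x = 0.01131; check Q = 0.1358

Q₀ = 3.1086e-06; Q < K (proceeds forward)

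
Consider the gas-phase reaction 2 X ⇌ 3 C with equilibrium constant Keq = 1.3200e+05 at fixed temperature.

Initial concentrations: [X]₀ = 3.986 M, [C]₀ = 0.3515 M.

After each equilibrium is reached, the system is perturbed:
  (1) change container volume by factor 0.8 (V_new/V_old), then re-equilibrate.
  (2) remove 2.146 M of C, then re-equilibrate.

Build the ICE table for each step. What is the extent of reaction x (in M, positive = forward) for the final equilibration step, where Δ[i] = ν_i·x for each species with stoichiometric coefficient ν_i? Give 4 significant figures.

Q₀ = 0.002733 vs Keq = 1.3200e+05 ⇒ Q<K, forward
Step 1:
                  X         C
  I           3.986    0.3515
  C          -3.943     5.914
  E         0.04317     6.266
  solve Keq expr → x = 1.971; check Q = 1.3200e+05
Then change container volume by factor 0.8 (V_new/V_old).
Step 2:
                  X         C
  I         0.05396     7.832
  C        0.006261 -0.009391
  E         0.06022     7.823
  solve Keq expr → x = -0.00313; check Q = 1.3200e+05
Then remove 2.146 M of C.
Step 3:
                  X         C
  I         0.06022     5.677
  C        -0.02266   0.03399
  E         0.03756     5.711
  solve Keq expr → x = 0.01133; check Q = 1.3200e+05

x = 0.01133 M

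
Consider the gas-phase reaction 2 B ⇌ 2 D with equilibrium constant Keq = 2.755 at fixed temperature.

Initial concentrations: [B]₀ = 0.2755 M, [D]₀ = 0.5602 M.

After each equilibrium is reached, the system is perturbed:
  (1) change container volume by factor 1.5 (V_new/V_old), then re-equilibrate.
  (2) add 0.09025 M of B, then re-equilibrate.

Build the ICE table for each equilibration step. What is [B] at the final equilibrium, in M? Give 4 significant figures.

[B]_eq = 0.2434 M

Q₀ = 4.135 vs Keq = 2.755 ⇒ Q>K, reverse
Step 1:
                   B          D
  Initial     0.2755     0.5602
  Change     0.03869   -0.03869
  Equil       0.3142     0.5215
  solve Keq expr → x = -0.01935; check Q = 2.755
Then change container volume by factor 1.5 (V_new/V_old).
Step 2:
                   B          D
  Initial     0.2095     0.3477
  Change           0          0
  Equil       0.2095     0.3477
  solve Keq expr → x = 0; check Q = 2.755
Then add 0.09025 M of B.
Step 3:
                   B          D
  Initial     0.2997     0.3477
  Change    -0.05632    0.05632
  Equil       0.2434      0.404
  solve Keq expr → x = 0.02816; check Q = 2.755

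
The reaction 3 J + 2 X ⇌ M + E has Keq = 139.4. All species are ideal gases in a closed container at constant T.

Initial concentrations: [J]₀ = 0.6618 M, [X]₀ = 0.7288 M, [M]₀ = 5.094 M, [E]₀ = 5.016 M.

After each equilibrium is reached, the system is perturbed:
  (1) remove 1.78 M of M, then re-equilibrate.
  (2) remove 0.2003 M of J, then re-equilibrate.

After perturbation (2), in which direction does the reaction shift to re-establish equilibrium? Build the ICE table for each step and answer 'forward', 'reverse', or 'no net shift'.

Direction: reverse

Q₀ = 166 vs Keq = 139.4 ⇒ Q>K, reverse
Step 1:
                   J          X          M          E
  I           0.6618     0.7288      5.094      5.016
  C          0.02734    0.01822  -0.009112  -0.009112
  E           0.6891      0.747      5.085      5.007
  solve Keq expr → x = -0.009112; check Q = 139.4
Then remove 1.78 M of M.
Step 2:
                   J          X          M          E
  I           0.6891      0.747      3.305      5.007
  C         -0.06548   -0.04365    0.02183    0.02183
  E           0.6237     0.7034      3.327      5.029
  solve Keq expr → x = 0.02183; check Q = 139.4
Then remove 0.2003 M of J.
Step 3:
                   J          X          M          E
  I           0.4234     0.7034      3.327      5.029
  C           0.1445    0.09636   -0.04818   -0.04818
  E           0.5679     0.7997      3.279      4.981
  solve Keq expr → x = -0.04818; check Q = 139.4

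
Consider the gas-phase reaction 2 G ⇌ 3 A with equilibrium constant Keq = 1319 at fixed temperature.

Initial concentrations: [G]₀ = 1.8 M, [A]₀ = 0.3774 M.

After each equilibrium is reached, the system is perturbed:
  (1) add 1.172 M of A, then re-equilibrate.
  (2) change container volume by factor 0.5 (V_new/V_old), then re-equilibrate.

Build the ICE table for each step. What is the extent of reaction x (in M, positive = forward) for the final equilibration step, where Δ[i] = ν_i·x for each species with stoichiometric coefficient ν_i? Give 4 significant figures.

Q₀ = 0.01659 vs Keq = 1319 ⇒ Q<K, forward
Step 1:
                    G           A
  I               1.8      0.3774
  C            -1.666       2.499
  E            0.1343       2.876
  solve Keq expr → x = 0.8329; check Q = 1319
Then add 1.172 M of A.
Step 2:
                    G           A
  I            0.1343       4.048
  C           0.08005     -0.1201
  E            0.2143       3.928
  solve Keq expr → x = -0.04003; check Q = 1319
Then change container volume by factor 0.5 (V_new/V_old).
Step 3:
                    G           A
  I            0.4287       7.856
  C            0.1515     -0.2272
  E            0.5802       7.629
  solve Keq expr → x = -0.07573; check Q = 1319

x = -0.07573 M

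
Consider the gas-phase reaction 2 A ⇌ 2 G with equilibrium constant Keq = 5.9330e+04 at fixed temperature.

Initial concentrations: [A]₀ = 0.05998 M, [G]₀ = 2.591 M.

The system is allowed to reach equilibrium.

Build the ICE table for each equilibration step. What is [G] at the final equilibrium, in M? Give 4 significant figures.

[G]_eq = 2.64 M

Q₀ = 1866 vs Keq = 5.9330e+04 ⇒ Q<K, forward
Step 1:
                  A         G
  Initial   0.05998     2.591
  Change   -0.04914   0.04914
  Equil     0.01084      2.64
  solve Keq expr → x = 0.02457; check Q = 5.9330e+04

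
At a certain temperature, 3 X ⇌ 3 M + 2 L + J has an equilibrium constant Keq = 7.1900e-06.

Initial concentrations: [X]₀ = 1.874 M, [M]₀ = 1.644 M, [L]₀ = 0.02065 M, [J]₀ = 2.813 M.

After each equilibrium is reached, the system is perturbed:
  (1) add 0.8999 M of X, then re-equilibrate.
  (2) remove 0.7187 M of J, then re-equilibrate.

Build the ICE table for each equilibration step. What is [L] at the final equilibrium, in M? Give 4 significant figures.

Q₀ = 8.0985e-04 vs Keq = 7.1900e-06 ⇒ Q>K, reverse
Step 1:
                  X         M         L         J
  Initial     1.874     1.644   0.02065     2.813
  Change    0.02791  -0.02791  -0.01861 -0.009303
  Equil       1.902     1.616  0.002044     2.804
  solve Keq expr → x = -0.009303; check Q = 7.1900e-06
Then add 0.8999 M of X.
Step 2:
                  X         M         L         J
  Initial     2.802     1.616  0.002044     2.804
  Change  -0.002397  0.002397  0.001598 7.9889e-04
  Equil       2.799     1.618  0.003642     2.804
  solve Keq expr → x = 7.9889e-04; check Q = 7.1900e-06
Then remove 0.7187 M of J.
Step 3:
                  X         M         L         J
  Initial     2.799     1.618  0.003642     2.086
  Change  -8.6329e-04 8.6329e-04 5.7552e-04 2.8776e-04
  Equil       2.799     1.619  0.004218     2.086
  solve Keq expr → x = 2.8776e-04; check Q = 7.1900e-06

[L]_eq = 0.004218 M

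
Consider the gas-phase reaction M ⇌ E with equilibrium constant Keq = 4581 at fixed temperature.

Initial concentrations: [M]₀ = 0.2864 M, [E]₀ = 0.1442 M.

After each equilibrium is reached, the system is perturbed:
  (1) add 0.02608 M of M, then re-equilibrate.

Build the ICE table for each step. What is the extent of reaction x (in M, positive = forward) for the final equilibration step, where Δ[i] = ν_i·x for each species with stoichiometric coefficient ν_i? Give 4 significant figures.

x = 0.02607 M

Q₀ = 0.5035 vs Keq = 4581 ⇒ Q<K, forward
Step 1:
                    M           E
  Initial      0.2864      0.1442
  Change      -0.2863      0.2863
  Equil    9.3976e-05      0.4305
  solve Keq expr → x = 0.2863; check Q = 4581
Then add 0.02608 M of M.
Step 2:
                    M           E
  Initial     0.02617      0.4305
  Change     -0.02607     0.02607
  Equil    9.9668e-05      0.4566
  solve Keq expr → x = 0.02607; check Q = 4581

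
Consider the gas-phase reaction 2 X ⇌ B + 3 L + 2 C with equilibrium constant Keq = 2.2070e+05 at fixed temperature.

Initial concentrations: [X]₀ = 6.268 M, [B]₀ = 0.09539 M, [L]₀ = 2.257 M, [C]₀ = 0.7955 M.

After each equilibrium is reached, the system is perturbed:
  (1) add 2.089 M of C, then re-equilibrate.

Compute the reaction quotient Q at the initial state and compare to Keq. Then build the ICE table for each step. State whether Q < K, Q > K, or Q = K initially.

Q₀ = 0.01767 vs Keq = 2.2070e+05 ⇒ Q<K, forward
Step 1:
                  X         B         L         C
  init        6.268   0.09539     2.257    0.7955
  Δ          -5.499     2.749     8.248     5.499
  eq         0.7694     2.845      10.5     6.294
  solve Keq expr → x = 2.749; check Q = 2.2070e+05
Then add 2.089 M of C.
Step 2:
                  X         B         L         C
  init       0.7694     2.845      10.5     8.383
  Δ          0.1797  -0.08985   -0.2695   -0.1797
  eq         0.9491     2.755     10.24     8.203
  solve Keq expr → x = -0.08985; check Q = 2.2070e+05

Q₀ = 0.01767; Q < K (proceeds forward)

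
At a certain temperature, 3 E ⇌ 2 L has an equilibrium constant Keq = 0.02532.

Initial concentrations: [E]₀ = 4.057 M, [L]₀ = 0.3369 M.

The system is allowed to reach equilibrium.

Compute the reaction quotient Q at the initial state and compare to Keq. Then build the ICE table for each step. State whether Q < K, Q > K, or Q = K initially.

Q₀ = 0.0017; Q < K (proceeds forward)

Q₀ = 0.0017 vs Keq = 0.02532 ⇒ Q<K, forward
Step 1:
                   E          L
  Initial      4.057     0.3369
  Change     -0.8594     0.5729
  Equil        3.198     0.9098
  solve Keq expr → x = 0.2865; check Q = 0.02532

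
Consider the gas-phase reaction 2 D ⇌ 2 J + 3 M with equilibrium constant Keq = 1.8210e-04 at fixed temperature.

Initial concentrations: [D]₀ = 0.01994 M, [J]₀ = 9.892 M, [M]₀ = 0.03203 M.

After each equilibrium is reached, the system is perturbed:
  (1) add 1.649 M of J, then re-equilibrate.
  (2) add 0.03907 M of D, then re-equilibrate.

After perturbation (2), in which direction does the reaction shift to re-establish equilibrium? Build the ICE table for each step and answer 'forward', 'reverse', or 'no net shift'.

Direction: forward

Q₀ = 8.087 vs Keq = 1.8210e-04 ⇒ Q>K, reverse
Step 1:
                    D           J           M
  I           0.01994       9.892     0.03203
  C           0.02039    -0.02039    -0.03058
  E           0.04033       9.872    0.001448
  solve Keq expr → x = -0.01019; check Q = 1.8210e-04
Then add 1.649 M of J.
Step 2:
                    D           J           M
  I           0.04033       11.52    0.001448
  C        9.3151e-05 -9.3151e-05 -1.3973e-04
  E           0.04042       11.52    0.001309
  solve Keq expr → x = -4.6576e-05; check Q = 1.8210e-04
Then add 0.03907 M of D.
Step 3:
                    D           J           M
  I           0.07949       11.52    0.001309
  C       -4.9135e-04  4.9135e-04  7.3702e-04
  E             0.079       11.52    0.002046
  solve Keq expr → x = 2.4567e-04; check Q = 1.8210e-04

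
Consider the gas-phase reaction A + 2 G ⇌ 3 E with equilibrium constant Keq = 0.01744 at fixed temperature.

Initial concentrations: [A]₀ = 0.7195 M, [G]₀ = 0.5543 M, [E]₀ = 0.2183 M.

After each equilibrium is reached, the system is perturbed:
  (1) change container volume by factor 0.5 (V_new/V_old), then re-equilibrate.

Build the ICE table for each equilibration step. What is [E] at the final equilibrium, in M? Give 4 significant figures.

Q₀ = 0.04706 vs Keq = 0.01744 ⇒ Q>K, reverse
Step 1:
                   A          G          E
  I           0.7195     0.5543     0.2183
  C          0.01783    0.03567    -0.0535
  E           0.7373       0.59     0.1648
  solve Keq expr → x = -0.01783; check Q = 0.01744
Then change container volume by factor 0.5 (V_new/V_old).
Step 2:
                   A          G          E
  I            1.475       1.18     0.3296
  C                0          0          0
  E            1.475       1.18     0.3296
  solve Keq expr → x = 0; check Q = 0.01744

[E]_eq = 0.3296 M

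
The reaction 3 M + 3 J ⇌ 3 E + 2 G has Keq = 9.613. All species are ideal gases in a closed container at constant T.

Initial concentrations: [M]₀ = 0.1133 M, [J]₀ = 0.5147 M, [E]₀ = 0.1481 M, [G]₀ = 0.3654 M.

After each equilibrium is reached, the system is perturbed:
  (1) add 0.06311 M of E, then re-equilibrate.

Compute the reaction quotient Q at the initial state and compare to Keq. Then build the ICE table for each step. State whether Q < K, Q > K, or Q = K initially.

Q₀ = 2.187; Q < K (proceeds forward)

Q₀ = 2.187 vs Keq = 9.613 ⇒ Q<K, forward
Step 1:
                  M         J         E         G
  init       0.1133    0.5147    0.1481    0.3654
  Δ        -0.02543  -0.02543   0.02543   0.01695
  eq        0.08787    0.4893    0.1735    0.3824
  solve Keq expr → x = 0.008476; check Q = 9.613
Then add 0.06311 M of E.
Step 2:
                  M         J         E         G
  init      0.08787    0.4893    0.2366    0.3824
  Δ         0.01726   0.01726  -0.01726  -0.01151
  eq         0.1051    0.5065    0.2194    0.3708
  solve Keq expr → x = -0.005755; check Q = 9.613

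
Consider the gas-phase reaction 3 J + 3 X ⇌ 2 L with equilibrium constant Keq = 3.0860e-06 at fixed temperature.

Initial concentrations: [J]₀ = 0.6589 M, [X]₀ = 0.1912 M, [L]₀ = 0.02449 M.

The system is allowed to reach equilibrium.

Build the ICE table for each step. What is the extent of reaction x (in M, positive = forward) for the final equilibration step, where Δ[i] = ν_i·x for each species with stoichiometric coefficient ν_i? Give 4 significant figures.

Q₀ = 0.3 vs Keq = 3.0860e-06 ⇒ Q>K, reverse
Step 1:
                  J         X         L
  init       0.6589    0.1912   0.02449
  Δ         0.03657   0.03657  -0.02438
  eq         0.6955    0.2278 1.1075e-04
  solve Keq expr → x = -0.01219; check Q = 3.0860e-06

x = -0.01219 M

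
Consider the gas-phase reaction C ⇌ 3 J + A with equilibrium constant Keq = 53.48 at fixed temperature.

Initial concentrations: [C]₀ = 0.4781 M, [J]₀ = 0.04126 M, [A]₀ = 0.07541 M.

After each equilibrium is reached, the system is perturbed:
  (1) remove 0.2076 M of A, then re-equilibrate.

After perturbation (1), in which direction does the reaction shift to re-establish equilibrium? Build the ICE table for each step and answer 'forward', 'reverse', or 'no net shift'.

Direction: forward

Q₀ = 1.1079e-05 vs Keq = 53.48 ⇒ Q<K, forward
Step 1:
                  C         J         A
  Initial    0.4781   0.04126   0.07541
  Change    -0.4513     1.354    0.4513
  Equil     0.02676     1.395    0.5268
  solve Keq expr → x = 0.4513; check Q = 53.48
Then remove 0.2076 M of A.
Step 2:
                  C         J         A
  Initial   0.02676     1.395    0.3192
  Change  -0.009087   0.02726  0.009087
  Equil     0.01767     1.423    0.3282
  solve Keq expr → x = 0.009087; check Q = 53.48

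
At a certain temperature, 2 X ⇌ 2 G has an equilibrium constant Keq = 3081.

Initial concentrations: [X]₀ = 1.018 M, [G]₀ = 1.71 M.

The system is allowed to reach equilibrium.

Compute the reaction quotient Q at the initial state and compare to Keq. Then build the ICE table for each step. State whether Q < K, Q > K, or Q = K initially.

Q₀ = 2.822 vs Keq = 3081 ⇒ Q<K, forward
Step 1:
                  X         G
  I           1.018      1.71
  C         -0.9697    0.9697
  E         0.04828      2.68
  solve Keq expr → x = 0.4849; check Q = 3081

Q₀ = 2.822; Q < K (proceeds forward)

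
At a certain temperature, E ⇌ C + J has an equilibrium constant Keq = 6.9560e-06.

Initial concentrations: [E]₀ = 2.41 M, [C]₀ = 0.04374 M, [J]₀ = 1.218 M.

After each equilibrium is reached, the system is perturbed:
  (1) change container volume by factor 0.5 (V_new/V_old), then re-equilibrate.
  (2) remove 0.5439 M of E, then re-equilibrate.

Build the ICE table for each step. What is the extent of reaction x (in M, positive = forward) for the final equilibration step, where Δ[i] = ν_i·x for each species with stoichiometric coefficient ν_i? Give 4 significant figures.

x = -1.6109e-06 M

Q₀ = 0.02211 vs Keq = 6.9560e-06 ⇒ Q>K, reverse
Step 1:
                    E           C           J
  init           2.41     0.04374       1.218
  Δ           0.04373    -0.04373    -0.04373
  eq            2.454  1.4535e-05       1.174
  solve Keq expr → x = -0.04373; check Q = 6.9560e-06
Then change container volume by factor 0.5 (V_new/V_old).
Step 2:
                    E           C           J
  init          4.907  2.9070e-05       2.349
  Δ        1.4535e-05 -1.4535e-05 -1.4535e-05
  eq            4.907  1.4535e-05       2.349
  solve Keq expr → x = -1.4535e-05; check Q = 6.9560e-06
Then remove 0.5439 M of E.
Step 3:
                    E           C           J
  init          4.364  1.4535e-05       2.349
  Δ        1.6109e-06 -1.6109e-06 -1.6109e-06
  eq            4.364  1.2924e-05       2.349
  solve Keq expr → x = -1.6109e-06; check Q = 6.9560e-06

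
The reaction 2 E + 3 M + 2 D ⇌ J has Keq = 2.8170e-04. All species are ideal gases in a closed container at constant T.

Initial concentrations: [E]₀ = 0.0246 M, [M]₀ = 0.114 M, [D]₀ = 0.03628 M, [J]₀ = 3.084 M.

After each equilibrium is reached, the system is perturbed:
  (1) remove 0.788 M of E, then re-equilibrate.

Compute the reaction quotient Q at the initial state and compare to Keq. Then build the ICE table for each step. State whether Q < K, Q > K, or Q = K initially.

Q₀ = 2.6133e+09 vs Keq = 2.8170e-04 ⇒ Q>K, reverse
Step 1:
                   E          M          D          J
  init        0.0246      0.114    0.03628      3.084
  Δ            2.854      4.282      2.854     -1.427
  eq           2.879      4.396      2.891      1.657
  solve Keq expr → x = -1.427; check Q = 2.8170e-04
Then remove 0.788 M of E.
Step 2:
                   E          M          D          J
  init         2.091      4.396      2.891      1.657
  Δ           0.2225     0.3338     0.2225    -0.1113
  eq           2.313      4.729      3.113      1.546
  solve Keq expr → x = -0.1113; check Q = 2.8170e-04

Q₀ = 2.6133e+09; Q > K (proceeds reverse)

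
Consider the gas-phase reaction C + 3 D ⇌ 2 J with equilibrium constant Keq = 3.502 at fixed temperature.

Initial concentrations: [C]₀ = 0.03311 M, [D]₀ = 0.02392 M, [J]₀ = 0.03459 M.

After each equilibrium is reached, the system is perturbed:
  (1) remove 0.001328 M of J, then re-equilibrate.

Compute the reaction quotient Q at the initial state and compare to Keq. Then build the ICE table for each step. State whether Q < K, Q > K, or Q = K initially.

Q₀ = 2640; Q > K (proceeds reverse)

Q₀ = 2640 vs Keq = 3.502 ⇒ Q>K, reverse
Step 1:
                    C           D           J
  init        0.03311     0.02392     0.03459
  Δ           0.01389     0.04166    -0.02778
  eq            0.047     0.06558    0.006814
  solve Keq expr → x = -0.01389; check Q = 3.502
Then remove 0.001328 M of J.
Step 2:
                    C           D           J
  init          0.047     0.06558    0.005486
  Δ       -5.2390e-04   -0.001572    0.001048
  eq          0.04647     0.06401    0.006534
  solve Keq expr → x = 5.2390e-04; check Q = 3.502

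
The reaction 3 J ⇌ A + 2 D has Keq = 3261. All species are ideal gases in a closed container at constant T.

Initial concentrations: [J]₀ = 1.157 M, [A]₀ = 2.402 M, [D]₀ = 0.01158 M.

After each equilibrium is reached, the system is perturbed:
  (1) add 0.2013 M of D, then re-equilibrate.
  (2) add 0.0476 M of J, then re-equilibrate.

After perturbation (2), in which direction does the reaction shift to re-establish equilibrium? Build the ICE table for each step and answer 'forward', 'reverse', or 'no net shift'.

Direction: forward

Q₀ = 2.0796e-04 vs Keq = 3261 ⇒ Q<K, forward
Step 1:
                   J          A          D
  Initial      1.157      2.402    0.01158
  Change       -1.08     0.3601     0.7201
  Equil      0.07683      2.762     0.7317
  solve Keq expr → x = 0.3601; check Q = 3261
Then add 0.2013 M of D.
Step 2:
                   J          A          D
  Initial    0.07683      2.762      0.933
  Change     0.01291  -0.004303  -0.008607
  Equil      0.08974      2.758     0.9244
  solve Keq expr → x = -0.004303; check Q = 3261
Then add 0.0476 M of J.
Step 3:
                   J          A          D
  Initial     0.1373      2.758     0.9244
  Change    -0.04548    0.01516    0.03032
  Equil      0.09186      2.773     0.9547
  solve Keq expr → x = 0.01516; check Q = 3261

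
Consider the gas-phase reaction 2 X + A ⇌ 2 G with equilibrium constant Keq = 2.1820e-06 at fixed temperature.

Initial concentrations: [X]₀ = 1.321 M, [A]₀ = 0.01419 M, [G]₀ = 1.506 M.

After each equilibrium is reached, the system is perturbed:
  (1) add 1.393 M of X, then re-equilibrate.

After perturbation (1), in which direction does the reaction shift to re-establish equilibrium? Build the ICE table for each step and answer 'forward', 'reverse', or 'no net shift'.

Direction: forward

Q₀ = 91.59 vs Keq = 2.1820e-06 ⇒ Q>K, reverse
Step 1:
                    X           A           G
  Initial       1.321     0.01419       1.506
  Change        1.502      0.7512      -1.502
  Equil         2.823      0.7654    0.003649
  solve Keq expr → x = -0.7512; check Q = 2.1820e-06
Then add 1.393 M of X.
Step 2:
                    X           A           G
  Initial       4.216      0.7654    0.003649
  Change    -0.001795 -8.9733e-04    0.001795
  Equil         4.215      0.7645    0.005443
  solve Keq expr → x = 8.9733e-04; check Q = 2.1820e-06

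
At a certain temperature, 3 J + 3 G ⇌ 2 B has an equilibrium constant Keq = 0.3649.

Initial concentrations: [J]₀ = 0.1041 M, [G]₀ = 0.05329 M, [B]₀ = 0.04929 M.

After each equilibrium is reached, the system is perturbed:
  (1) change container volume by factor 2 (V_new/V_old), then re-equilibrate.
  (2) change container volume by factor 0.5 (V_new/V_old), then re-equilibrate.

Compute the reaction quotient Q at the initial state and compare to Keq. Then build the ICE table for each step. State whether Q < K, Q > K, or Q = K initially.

Q₀ = 1.4231e+04; Q > K (proceeds reverse)

Q₀ = 1.4231e+04 vs Keq = 0.3649 ⇒ Q>K, reverse
Step 1:
                  J         G         B
  Initial    0.1041   0.05329   0.04929
  Change    0.07102   0.07102  -0.04735
  Equil      0.1751    0.1243   0.00194
  solve Keq expr → x = -0.02367; check Q = 0.3649
Then change container volume by factor 2 (V_new/V_old).
Step 2:
                  J         G         B
  Initial   0.08756   0.06216 9.7020e-04
  Change   0.001075  0.001075 -7.1673e-04
  Equil     0.08864   0.06323 2.5347e-04
  solve Keq expr → x = -3.5836e-04; check Q = 0.3649
Then change container volume by factor 0.5 (V_new/V_old).
Step 3:
                  J         G         B
  Initial    0.1773    0.1265 5.0693e-04
  Change   -0.00215  -0.00215  0.001433
  Equil      0.1751    0.1243   0.00194
  solve Keq expr → x = 7.1673e-04; check Q = 0.3649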